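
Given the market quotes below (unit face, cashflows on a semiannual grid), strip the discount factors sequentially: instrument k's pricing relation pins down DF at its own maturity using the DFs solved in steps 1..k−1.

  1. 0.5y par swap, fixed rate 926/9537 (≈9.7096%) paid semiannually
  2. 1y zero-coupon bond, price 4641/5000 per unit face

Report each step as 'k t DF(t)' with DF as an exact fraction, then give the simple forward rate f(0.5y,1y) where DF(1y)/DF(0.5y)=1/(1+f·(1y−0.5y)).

1 1/2 9537/10000
2 1 4641/5000
f(0.5y,1y) = ((9537/10000)/(4641/5000) − 1)/(1/2) = 5/91 ≈ 5.4945%

step 1 [0.5y] swap r/2=463/9537: DF=(1 − 463/9537·(0))/(1+463/9537) = 9537/10000 ≈ 0.953700
step 2 [1y] zero: DF = P = 4641/5000 ≈ 0.928200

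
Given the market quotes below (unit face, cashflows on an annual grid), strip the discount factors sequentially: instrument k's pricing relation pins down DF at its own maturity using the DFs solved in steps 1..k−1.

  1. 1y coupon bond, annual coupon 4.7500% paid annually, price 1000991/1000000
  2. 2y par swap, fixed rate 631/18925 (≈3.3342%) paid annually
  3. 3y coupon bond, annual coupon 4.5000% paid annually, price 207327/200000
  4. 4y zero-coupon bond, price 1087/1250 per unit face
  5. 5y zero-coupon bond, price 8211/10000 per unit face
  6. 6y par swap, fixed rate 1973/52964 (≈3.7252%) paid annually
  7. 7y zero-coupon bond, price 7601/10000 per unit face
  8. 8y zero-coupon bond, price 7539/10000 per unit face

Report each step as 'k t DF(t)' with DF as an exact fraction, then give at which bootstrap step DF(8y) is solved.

1 1 2389/2500
2 2 9369/10000
3 3 1821/2000
4 4 1087/1250
5 5 8211/10000
6 6 8027/10000
7 7 7601/10000
8 8 7539/10000
DF(8y) is solved at step 8

step 1 [1y] bond c/1=19/400: DF=(1000991/1000000 − 19/400·(0))/(1+19/400) = 2389/2500 ≈ 0.955600
step 2 [2y] swap r/1=631/18925: DF=(1 − 631/18925·(0.955600))/(1+631/18925) = 9369/10000 ≈ 0.936900
step 3 [3y] bond c/1=9/200: DF=(207327/200000 − 9/200·(0.955600+0.936900))/(1+9/200) = 1821/2000 ≈ 0.910500
step 4 [4y] zero: DF = P = 1087/1250 ≈ 0.869600
step 5 [5y] zero: DF = P = 8211/10000 ≈ 0.821100
step 6 [6y] swap r/1=1973/52964: DF=(1 − 1973/52964·(0.955600+0.936900+0.910500+0.869600+0.821100))/(1+1973/52964) = 8027/10000 ≈ 0.802700
step 7 [7y] zero: DF = P = 7601/10000 ≈ 0.760100
step 8 [8y] zero: DF = P = 7539/10000 ≈ 0.753900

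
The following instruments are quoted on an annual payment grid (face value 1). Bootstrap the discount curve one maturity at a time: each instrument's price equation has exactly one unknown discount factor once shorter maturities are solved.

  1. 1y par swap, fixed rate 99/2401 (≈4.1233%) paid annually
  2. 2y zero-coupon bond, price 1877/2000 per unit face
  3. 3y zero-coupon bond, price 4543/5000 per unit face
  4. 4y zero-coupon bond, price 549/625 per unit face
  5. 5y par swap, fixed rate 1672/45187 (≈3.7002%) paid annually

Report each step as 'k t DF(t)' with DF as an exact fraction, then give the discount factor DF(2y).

1 1 2401/2500
2 2 1877/2000
3 3 4543/5000
4 4 549/625
5 5 1041/1250
DF(2y) = 1877/2000 ≈ 0.938500

step 1 [1y] swap r/1=99/2401: DF=(1 − 99/2401·(0))/(1+99/2401) = 2401/2500 ≈ 0.960400
step 2 [2y] zero: DF = P = 1877/2000 ≈ 0.938500
step 3 [3y] zero: DF = P = 4543/5000 ≈ 0.908600
step 4 [4y] zero: DF = P = 549/625 ≈ 0.878400
step 5 [5y] swap r/1=1672/45187: DF=(1 − 1672/45187·(0.960400+0.938500+0.908600+0.878400))/(1+1672/45187) = 1041/1250 ≈ 0.832800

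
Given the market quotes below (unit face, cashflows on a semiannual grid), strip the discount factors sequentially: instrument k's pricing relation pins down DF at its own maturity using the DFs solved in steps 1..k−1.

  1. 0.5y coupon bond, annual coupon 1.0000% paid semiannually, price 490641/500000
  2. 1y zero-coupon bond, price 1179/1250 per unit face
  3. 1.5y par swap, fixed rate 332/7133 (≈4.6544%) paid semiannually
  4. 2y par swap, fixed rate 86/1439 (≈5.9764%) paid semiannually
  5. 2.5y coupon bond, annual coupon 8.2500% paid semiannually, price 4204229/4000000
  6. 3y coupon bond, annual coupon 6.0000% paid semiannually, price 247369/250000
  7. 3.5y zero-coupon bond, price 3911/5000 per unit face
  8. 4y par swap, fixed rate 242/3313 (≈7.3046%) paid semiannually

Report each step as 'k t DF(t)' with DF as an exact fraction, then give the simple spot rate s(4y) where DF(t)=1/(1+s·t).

1 1/2 2441/2500
2 1 1179/1250
3 3/2 1167/1250
4 2 4441/5000
5 5/2 2153/2500
6 3 4133/5000
7 7/2 3911/5000
8 4 7459/10000
s(4y) = (1/(7459/10000) − 1)/(4) = 2541/29836 ≈ 8.5166%

step 1 [0.5y] bond c/2=1/200: DF=(490641/500000 − 1/200·(0))/(1+1/200) = 2441/2500 ≈ 0.976400
step 2 [1y] zero: DF = P = 1179/1250 ≈ 0.943200
step 3 [1.5y] swap r/2=166/7133: DF=(1 − 166/7133·(0.976400+0.943200))/(1+166/7133) = 1167/1250 ≈ 0.933600
step 4 [2y] swap r/2=43/1439: DF=(1 − 43/1439·(0.976400+0.943200+0.933600))/(1+43/1439) = 4441/5000 ≈ 0.888200
step 5 [2.5y] bond c/2=33/800: DF=(4204229/4000000 − 33/800·(0.976400+0.943200+0.933600+0.888200))/(1+33/800) = 2153/2500 ≈ 0.861200
step 6 [3y] bond c/2=3/100: DF=(247369/250000 − 3/100·(0.976400+0.943200+0.933600+0.888200+0.861200))/(1+3/100) = 4133/5000 ≈ 0.826600
step 7 [3.5y] zero: DF = P = 3911/5000 ≈ 0.782200
step 8 [4y] swap r/2=121/3313: DF=(1 − 121/3313·(0.976400+0.943200+0.933600+0.888200+0.861200+0.826600+0.782200))/(1+121/3313) = 7459/10000 ≈ 0.745900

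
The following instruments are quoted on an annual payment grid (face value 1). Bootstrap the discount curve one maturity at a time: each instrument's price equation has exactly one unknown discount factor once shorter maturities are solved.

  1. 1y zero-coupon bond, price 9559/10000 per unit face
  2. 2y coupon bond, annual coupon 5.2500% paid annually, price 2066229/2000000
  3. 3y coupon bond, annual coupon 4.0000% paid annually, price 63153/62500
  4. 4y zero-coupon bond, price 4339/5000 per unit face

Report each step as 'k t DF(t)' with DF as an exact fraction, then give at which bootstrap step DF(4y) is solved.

step 1 [1y] zero: DF = P = 9559/10000 ≈ 0.955900
step 2 [2y] bond c/1=21/400: DF=(2066229/2000000 − 21/400·(0.955900))/(1+21/400) = 9339/10000 ≈ 0.933900
step 3 [3y] bond c/1=1/25: DF=(63153/62500 − 1/25·(0.955900+0.933900))/(1+1/25) = 8989/10000 ≈ 0.898900
step 4 [4y] zero: DF = P = 4339/5000 ≈ 0.867800

1 1 9559/10000
2 2 9339/10000
3 3 8989/10000
4 4 4339/5000
DF(4y) is solved at step 4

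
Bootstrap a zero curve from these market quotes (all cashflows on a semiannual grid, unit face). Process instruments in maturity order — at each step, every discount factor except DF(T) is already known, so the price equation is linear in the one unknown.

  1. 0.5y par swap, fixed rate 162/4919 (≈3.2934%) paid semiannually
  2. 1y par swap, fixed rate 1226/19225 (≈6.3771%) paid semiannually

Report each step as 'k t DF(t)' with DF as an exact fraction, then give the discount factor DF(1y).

step 1 [0.5y] swap r/2=81/4919: DF=(1 − 81/4919·(0))/(1+81/4919) = 4919/5000 ≈ 0.983800
step 2 [1y] swap r/2=613/19225: DF=(1 − 613/19225·(0.983800))/(1+613/19225) = 9387/10000 ≈ 0.938700

1 1/2 4919/5000
2 1 9387/10000
DF(1y) = 9387/10000 ≈ 0.938700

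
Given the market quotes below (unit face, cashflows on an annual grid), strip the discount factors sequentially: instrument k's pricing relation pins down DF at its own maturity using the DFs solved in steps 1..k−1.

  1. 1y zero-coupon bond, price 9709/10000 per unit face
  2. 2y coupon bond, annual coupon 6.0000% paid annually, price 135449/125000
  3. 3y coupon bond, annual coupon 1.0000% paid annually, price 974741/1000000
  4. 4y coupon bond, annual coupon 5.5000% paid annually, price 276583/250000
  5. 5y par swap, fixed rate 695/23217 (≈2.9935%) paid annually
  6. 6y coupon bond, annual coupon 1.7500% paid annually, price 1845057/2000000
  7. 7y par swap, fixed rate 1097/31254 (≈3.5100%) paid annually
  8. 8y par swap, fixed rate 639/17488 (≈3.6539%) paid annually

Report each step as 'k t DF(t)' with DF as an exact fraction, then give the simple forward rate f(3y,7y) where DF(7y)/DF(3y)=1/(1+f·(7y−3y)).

1 1 9709/10000
2 2 9673/10000
3 3 9459/10000
4 4 8983/10000
5 5 861/1000
6 6 2067/2500
7 7 3903/5000
8 8 1861/2500
f(3y,7y) = ((9459/10000)/(3903/5000) − 1)/(4) = 551/10408 ≈ 5.2940%

step 1 [1y] zero: DF = P = 9709/10000 ≈ 0.970900
step 2 [2y] bond c/1=3/50: DF=(135449/125000 − 3/50·(0.970900))/(1+3/50) = 9673/10000 ≈ 0.967300
step 3 [3y] bond c/1=1/100: DF=(974741/1000000 − 1/100·(0.970900+0.967300))/(1+1/100) = 9459/10000 ≈ 0.945900
step 4 [4y] bond c/1=11/200: DF=(276583/250000 − 11/200·(0.970900+0.967300+0.945900))/(1+11/200) = 8983/10000 ≈ 0.898300
step 5 [5y] swap r/1=695/23217: DF=(1 − 695/23217·(0.970900+0.967300+0.945900+0.898300))/(1+695/23217) = 861/1000 ≈ 0.861000
step 6 [6y] bond c/1=7/400: DF=(1845057/2000000 − 7/400·(0.970900+0.967300+0.945900+0.898300+0.861000))/(1+7/400) = 2067/2500 ≈ 0.826800
step 7 [7y] swap r/1=1097/31254: DF=(1 − 1097/31254·(0.970900+0.967300+0.945900+0.898300+0.861000+0.826800))/(1+1097/31254) = 3903/5000 ≈ 0.780600
step 8 [8y] swap r/1=639/17488: DF=(1 − 639/17488·(0.970900+0.967300+0.945900+0.898300+0.861000+0.826800+0.780600))/(1+639/17488) = 1861/2500 ≈ 0.744400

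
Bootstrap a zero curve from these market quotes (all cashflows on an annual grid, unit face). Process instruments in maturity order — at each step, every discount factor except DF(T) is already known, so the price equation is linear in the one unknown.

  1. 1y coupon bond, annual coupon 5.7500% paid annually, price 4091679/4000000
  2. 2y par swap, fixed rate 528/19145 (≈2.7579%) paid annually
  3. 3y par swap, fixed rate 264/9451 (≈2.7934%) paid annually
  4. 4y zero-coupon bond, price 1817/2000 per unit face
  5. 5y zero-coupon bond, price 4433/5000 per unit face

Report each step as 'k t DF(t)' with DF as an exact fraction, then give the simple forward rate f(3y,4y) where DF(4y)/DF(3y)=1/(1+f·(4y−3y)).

step 1 [1y] bond c/1=23/400: DF=(4091679/4000000 − 23/400·(0))/(1+23/400) = 9673/10000 ≈ 0.967300
step 2 [2y] swap r/1=528/19145: DF=(1 − 528/19145·(0.967300))/(1+528/19145) = 592/625 ≈ 0.947200
step 3 [3y] swap r/1=264/9451: DF=(1 − 264/9451·(0.967300+0.947200))/(1+264/9451) = 1151/1250 ≈ 0.920800
step 4 [4y] zero: DF = P = 1817/2000 ≈ 0.908500
step 5 [5y] zero: DF = P = 4433/5000 ≈ 0.886600

1 1 9673/10000
2 2 592/625
3 3 1151/1250
4 4 1817/2000
5 5 4433/5000
f(3y,4y) = ((1151/1250)/(1817/2000) − 1)/(1) = 123/9085 ≈ 1.3539%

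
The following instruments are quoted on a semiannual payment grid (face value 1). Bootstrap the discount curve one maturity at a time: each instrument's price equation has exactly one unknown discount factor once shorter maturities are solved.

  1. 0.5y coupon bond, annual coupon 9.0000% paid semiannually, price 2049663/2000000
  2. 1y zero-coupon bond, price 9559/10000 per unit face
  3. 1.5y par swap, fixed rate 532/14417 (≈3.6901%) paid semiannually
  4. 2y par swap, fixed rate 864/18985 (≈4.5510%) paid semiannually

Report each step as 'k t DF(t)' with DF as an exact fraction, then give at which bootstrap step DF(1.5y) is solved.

step 1 [0.5y] bond c/2=9/200: DF=(2049663/2000000 − 9/200·(0))/(1+9/200) = 9807/10000 ≈ 0.980700
step 2 [1y] zero: DF = P = 9559/10000 ≈ 0.955900
step 3 [1.5y] swap r/2=266/14417: DF=(1 − 266/14417·(0.980700+0.955900))/(1+266/14417) = 2367/2500 ≈ 0.946800
step 4 [2y] swap r/2=432/18985: DF=(1 − 432/18985·(0.980700+0.955900+0.946800))/(1+432/18985) = 571/625 ≈ 0.913600

1 1/2 9807/10000
2 1 9559/10000
3 3/2 2367/2500
4 2 571/625
DF(1.5y) is solved at step 3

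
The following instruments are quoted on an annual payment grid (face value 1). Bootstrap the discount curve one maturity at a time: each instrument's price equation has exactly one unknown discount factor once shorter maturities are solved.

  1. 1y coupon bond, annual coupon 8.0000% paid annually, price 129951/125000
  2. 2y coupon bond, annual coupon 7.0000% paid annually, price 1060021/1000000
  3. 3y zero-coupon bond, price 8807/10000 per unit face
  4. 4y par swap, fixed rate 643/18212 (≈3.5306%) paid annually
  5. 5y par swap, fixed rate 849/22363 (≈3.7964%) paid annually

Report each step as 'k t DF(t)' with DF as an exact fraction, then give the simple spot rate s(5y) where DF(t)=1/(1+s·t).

1 1 4813/5000
2 2 9277/10000
3 3 8807/10000
4 4 4357/5000
5 5 4151/5000
s(5y) = (1/(4151/5000) − 1)/(5) = 849/20755 ≈ 4.0906%

step 1 [1y] bond c/1=2/25: DF=(129951/125000 − 2/25·(0))/(1+2/25) = 4813/5000 ≈ 0.962600
step 2 [2y] bond c/1=7/100: DF=(1060021/1000000 − 7/100·(0.962600))/(1+7/100) = 9277/10000 ≈ 0.927700
step 3 [3y] zero: DF = P = 8807/10000 ≈ 0.880700
step 4 [4y] swap r/1=643/18212: DF=(1 − 643/18212·(0.962600+0.927700+0.880700))/(1+643/18212) = 4357/5000 ≈ 0.871400
step 5 [5y] swap r/1=849/22363: DF=(1 − 849/22363·(0.962600+0.927700+0.880700+0.871400))/(1+849/22363) = 4151/5000 ≈ 0.830200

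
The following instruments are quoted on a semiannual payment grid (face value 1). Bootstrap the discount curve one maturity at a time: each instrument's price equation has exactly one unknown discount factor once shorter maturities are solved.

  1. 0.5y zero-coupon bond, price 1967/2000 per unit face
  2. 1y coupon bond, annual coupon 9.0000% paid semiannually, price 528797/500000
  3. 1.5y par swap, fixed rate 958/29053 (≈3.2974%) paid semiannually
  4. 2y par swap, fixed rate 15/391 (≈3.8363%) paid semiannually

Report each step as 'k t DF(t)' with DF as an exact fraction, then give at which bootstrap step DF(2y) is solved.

step 1 [0.5y] zero: DF = P = 1967/2000 ≈ 0.983500
step 2 [1y] bond c/2=9/200: DF=(528797/500000 − 9/200·(0.983500))/(1+9/200) = 9697/10000 ≈ 0.969700
step 3 [1.5y] swap r/2=479/29053: DF=(1 − 479/29053·(0.983500+0.969700))/(1+479/29053) = 9521/10000 ≈ 0.952100
step 4 [2y] swap r/2=15/782: DF=(1 − 15/782·(0.983500+0.969700+0.952100))/(1+15/782) = 1853/2000 ≈ 0.926500

1 1/2 1967/2000
2 1 9697/10000
3 3/2 9521/10000
4 2 1853/2000
DF(2y) is solved at step 4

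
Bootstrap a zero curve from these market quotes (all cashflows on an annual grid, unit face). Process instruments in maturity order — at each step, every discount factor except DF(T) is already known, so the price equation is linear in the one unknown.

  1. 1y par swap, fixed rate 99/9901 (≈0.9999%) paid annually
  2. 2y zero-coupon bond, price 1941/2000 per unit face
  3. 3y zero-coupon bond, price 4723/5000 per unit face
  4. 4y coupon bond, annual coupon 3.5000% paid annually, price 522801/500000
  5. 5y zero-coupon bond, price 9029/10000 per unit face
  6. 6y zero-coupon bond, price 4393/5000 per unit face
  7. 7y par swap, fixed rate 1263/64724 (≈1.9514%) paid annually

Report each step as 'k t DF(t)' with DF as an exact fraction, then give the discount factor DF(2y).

1 1 9901/10000
2 2 1941/2000
3 3 4723/5000
4 4 114/125
5 5 9029/10000
6 6 4393/5000
7 7 8737/10000
DF(2y) = 1941/2000 ≈ 0.970500

step 1 [1y] swap r/1=99/9901: DF=(1 − 99/9901·(0))/(1+99/9901) = 9901/10000 ≈ 0.990100
step 2 [2y] zero: DF = P = 1941/2000 ≈ 0.970500
step 3 [3y] zero: DF = P = 4723/5000 ≈ 0.944600
step 4 [4y] bond c/1=7/200: DF=(522801/500000 − 7/200·(0.990100+0.970500+0.944600))/(1+7/200) = 114/125 ≈ 0.912000
step 5 [5y] zero: DF = P = 9029/10000 ≈ 0.902900
step 6 [6y] zero: DF = P = 4393/5000 ≈ 0.878600
step 7 [7y] swap r/1=1263/64724: DF=(1 − 1263/64724·(0.990100+0.970500+0.944600+0.912000+0.902900+0.878600))/(1+1263/64724) = 8737/10000 ≈ 0.873700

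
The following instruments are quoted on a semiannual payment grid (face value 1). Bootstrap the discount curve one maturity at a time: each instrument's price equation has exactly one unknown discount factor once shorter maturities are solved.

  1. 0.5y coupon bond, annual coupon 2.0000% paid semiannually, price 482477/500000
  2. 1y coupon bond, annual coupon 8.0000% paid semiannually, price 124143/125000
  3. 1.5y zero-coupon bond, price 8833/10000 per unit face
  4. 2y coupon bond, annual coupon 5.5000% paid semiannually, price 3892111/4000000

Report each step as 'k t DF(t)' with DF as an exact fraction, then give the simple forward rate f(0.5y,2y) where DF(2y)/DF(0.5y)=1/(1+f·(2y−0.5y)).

1 1/2 4777/5000
2 1 4591/5000
3 3/2 8833/10000
4 2 2183/2500
f(0.5y,2y) = ((4777/5000)/(2183/2500) − 1)/(3/2) = 137/2183 ≈ 6.2758%

step 1 [0.5y] bond c/2=1/100: DF=(482477/500000 − 1/100·(0))/(1+1/100) = 4777/5000 ≈ 0.955400
step 2 [1y] bond c/2=1/25: DF=(124143/125000 − 1/25·(0.955400))/(1+1/25) = 4591/5000 ≈ 0.918200
step 3 [1.5y] zero: DF = P = 8833/10000 ≈ 0.883300
step 4 [2y] bond c/2=11/400: DF=(3892111/4000000 − 11/400·(0.955400+0.918200+0.883300))/(1+11/400) = 2183/2500 ≈ 0.873200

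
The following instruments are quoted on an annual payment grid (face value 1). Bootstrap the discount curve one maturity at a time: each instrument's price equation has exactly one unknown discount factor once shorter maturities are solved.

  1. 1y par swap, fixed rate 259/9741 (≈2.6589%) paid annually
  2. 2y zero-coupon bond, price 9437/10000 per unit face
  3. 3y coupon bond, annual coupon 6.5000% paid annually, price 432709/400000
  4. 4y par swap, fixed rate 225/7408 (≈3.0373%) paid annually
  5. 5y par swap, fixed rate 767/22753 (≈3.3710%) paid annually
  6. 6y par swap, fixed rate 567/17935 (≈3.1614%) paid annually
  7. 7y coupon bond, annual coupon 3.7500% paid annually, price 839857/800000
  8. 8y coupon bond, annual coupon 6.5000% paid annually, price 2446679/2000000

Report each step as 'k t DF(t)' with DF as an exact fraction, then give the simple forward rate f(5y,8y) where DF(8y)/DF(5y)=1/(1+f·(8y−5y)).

step 1 [1y] swap r/1=259/9741: DF=(1 − 259/9741·(0))/(1+259/9741) = 9741/10000 ≈ 0.974100
step 2 [2y] zero: DF = P = 9437/10000 ≈ 0.943700
step 3 [3y] bond c/1=13/200: DF=(432709/400000 − 13/200·(0.974100+0.943700))/(1+13/200) = 8987/10000 ≈ 0.898700
step 4 [4y] swap r/1=225/7408: DF=(1 − 225/7408·(0.974100+0.943700+0.898700))/(1+225/7408) = 71/80 ≈ 0.887500
step 5 [5y] swap r/1=767/22753: DF=(1 − 767/22753·(0.974100+0.943700+0.898700+0.887500))/(1+767/22753) = 4233/5000 ≈ 0.846600
step 6 [6y] swap r/1=567/17935: DF=(1 − 567/17935·(0.974100+0.943700+0.898700+0.887500+0.846600))/(1+567/17935) = 8299/10000 ≈ 0.829900
step 7 [7y] bond c/1=3/80: DF=(839857/800000 − 3/80·(0.974100+0.943700+0.898700+0.887500+0.846600+0.829900))/(1+3/80) = 4087/5000 ≈ 0.817400
step 8 [8y] bond c/1=13/200: DF=(2446679/2000000 − 13/200·(0.974100+0.943700+0.898700+0.887500+0.846600+0.829900+0.817400))/(1+13/200) = 963/1250 ≈ 0.770400

1 1 9741/10000
2 2 9437/10000
3 3 8987/10000
4 4 71/80
5 5 4233/5000
6 6 8299/10000
7 7 4087/5000
8 8 963/1250
f(5y,8y) = ((4233/5000)/(963/1250) − 1)/(3) = 127/3852 ≈ 3.2970%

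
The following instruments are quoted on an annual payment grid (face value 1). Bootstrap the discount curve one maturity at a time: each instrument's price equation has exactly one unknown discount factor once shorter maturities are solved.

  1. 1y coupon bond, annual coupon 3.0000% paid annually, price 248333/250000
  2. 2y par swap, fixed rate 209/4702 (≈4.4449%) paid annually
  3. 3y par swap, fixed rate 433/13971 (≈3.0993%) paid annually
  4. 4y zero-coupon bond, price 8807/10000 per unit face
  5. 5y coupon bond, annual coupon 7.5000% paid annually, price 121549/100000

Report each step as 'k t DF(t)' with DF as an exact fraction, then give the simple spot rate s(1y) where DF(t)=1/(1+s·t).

1 1 2411/2500
2 2 2291/2500
3 3 4567/5000
4 4 8807/10000
5 5 8743/10000
s(1y) = (1/(2411/2500) − 1)/(1) = 89/2411 ≈ 3.6914%

step 1 [1y] bond c/1=3/100: DF=(248333/250000 − 3/100·(0))/(1+3/100) = 2411/2500 ≈ 0.964400
step 2 [2y] swap r/1=209/4702: DF=(1 − 209/4702·(0.964400))/(1+209/4702) = 2291/2500 ≈ 0.916400
step 3 [3y] swap r/1=433/13971: DF=(1 − 433/13971·(0.964400+0.916400))/(1+433/13971) = 4567/5000 ≈ 0.913400
step 4 [4y] zero: DF = P = 8807/10000 ≈ 0.880700
step 5 [5y] bond c/1=3/40: DF=(121549/100000 − 3/40·(0.964400+0.916400+0.913400+0.880700))/(1+3/40) = 8743/10000 ≈ 0.874300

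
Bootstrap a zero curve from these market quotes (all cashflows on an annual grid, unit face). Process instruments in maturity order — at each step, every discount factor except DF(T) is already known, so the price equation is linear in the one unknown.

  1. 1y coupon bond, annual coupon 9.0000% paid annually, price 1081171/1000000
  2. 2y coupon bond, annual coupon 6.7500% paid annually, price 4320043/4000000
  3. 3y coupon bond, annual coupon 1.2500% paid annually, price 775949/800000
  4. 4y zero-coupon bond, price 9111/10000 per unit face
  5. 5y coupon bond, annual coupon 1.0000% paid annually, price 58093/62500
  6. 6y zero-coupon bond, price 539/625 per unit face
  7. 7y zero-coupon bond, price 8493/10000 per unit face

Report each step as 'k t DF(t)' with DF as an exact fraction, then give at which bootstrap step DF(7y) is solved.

step 1 [1y] bond c/1=9/100: DF=(1081171/1000000 − 9/100·(0))/(1+9/100) = 9919/10000 ≈ 0.991900
step 2 [2y] bond c/1=27/400: DF=(4320043/4000000 − 27/400·(0.991900))/(1+27/400) = 949/1000 ≈ 0.949000
step 3 [3y] bond c/1=1/80: DF=(775949/800000 − 1/80·(0.991900+0.949000))/(1+1/80) = 467/500 ≈ 0.934000
step 4 [4y] zero: DF = P = 9111/10000 ≈ 0.911100
step 5 [5y] bond c/1=1/100: DF=(58093/62500 − 1/100·(0.991900+0.949000+0.934000+0.911100))/(1+1/100) = 2207/2500 ≈ 0.882800
step 6 [6y] zero: DF = P = 539/625 ≈ 0.862400
step 7 [7y] zero: DF = P = 8493/10000 ≈ 0.849300

1 1 9919/10000
2 2 949/1000
3 3 467/500
4 4 9111/10000
5 5 2207/2500
6 6 539/625
7 7 8493/10000
DF(7y) is solved at step 7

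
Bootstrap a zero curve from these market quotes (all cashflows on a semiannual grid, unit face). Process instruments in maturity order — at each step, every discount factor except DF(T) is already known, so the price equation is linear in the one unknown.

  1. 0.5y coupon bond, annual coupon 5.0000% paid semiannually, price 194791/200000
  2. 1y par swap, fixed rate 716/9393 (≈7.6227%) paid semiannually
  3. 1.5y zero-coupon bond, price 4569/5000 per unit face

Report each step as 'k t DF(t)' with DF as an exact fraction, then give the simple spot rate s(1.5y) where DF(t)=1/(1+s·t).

1 1/2 4751/5000
2 1 2321/2500
3 3/2 4569/5000
s(1.5y) = (1/(4569/5000) − 1)/(3/2) = 862/13707 ≈ 6.2888%

step 1 [0.5y] bond c/2=1/40: DF=(194791/200000 − 1/40·(0))/(1+1/40) = 4751/5000 ≈ 0.950200
step 2 [1y] swap r/2=358/9393: DF=(1 − 358/9393·(0.950200))/(1+358/9393) = 2321/2500 ≈ 0.928400
step 3 [1.5y] zero: DF = P = 4569/5000 ≈ 0.913800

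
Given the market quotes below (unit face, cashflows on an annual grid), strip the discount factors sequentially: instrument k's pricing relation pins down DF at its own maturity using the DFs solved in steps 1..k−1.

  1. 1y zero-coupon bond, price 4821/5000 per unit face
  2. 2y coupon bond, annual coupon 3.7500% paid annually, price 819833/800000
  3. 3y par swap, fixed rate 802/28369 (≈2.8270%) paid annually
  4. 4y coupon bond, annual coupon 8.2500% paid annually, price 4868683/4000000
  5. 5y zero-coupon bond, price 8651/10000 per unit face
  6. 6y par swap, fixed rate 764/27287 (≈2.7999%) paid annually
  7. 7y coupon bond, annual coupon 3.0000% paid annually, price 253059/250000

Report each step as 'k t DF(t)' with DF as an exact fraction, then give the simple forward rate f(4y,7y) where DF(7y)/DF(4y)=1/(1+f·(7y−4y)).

1 1 4821/5000
2 2 9529/10000
3 3 4599/5000
4 4 4541/5000
5 5 8651/10000
6 6 1059/1250
7 7 4119/5000
f(4y,7y) = ((4541/5000)/(4119/5000) − 1)/(3) = 422/12357 ≈ 3.4151%

step 1 [1y] zero: DF = P = 4821/5000 ≈ 0.964200
step 2 [2y] bond c/1=3/80: DF=(819833/800000 − 3/80·(0.964200))/(1+3/80) = 9529/10000 ≈ 0.952900
step 3 [3y] swap r/1=802/28369: DF=(1 − 802/28369·(0.964200+0.952900))/(1+802/28369) = 4599/5000 ≈ 0.919800
step 4 [4y] bond c/1=33/400: DF=(4868683/4000000 − 33/400·(0.964200+0.952900+0.919800))/(1+33/400) = 4541/5000 ≈ 0.908200
step 5 [5y] zero: DF = P = 8651/10000 ≈ 0.865100
step 6 [6y] swap r/1=764/27287: DF=(1 − 764/27287·(0.964200+0.952900+0.919800+0.908200+0.865100))/(1+764/27287) = 1059/1250 ≈ 0.847200
step 7 [7y] bond c/1=3/100: DF=(253059/250000 − 3/100·(0.964200+0.952900+0.919800+0.908200+0.865100+0.847200))/(1+3/100) = 4119/5000 ≈ 0.823800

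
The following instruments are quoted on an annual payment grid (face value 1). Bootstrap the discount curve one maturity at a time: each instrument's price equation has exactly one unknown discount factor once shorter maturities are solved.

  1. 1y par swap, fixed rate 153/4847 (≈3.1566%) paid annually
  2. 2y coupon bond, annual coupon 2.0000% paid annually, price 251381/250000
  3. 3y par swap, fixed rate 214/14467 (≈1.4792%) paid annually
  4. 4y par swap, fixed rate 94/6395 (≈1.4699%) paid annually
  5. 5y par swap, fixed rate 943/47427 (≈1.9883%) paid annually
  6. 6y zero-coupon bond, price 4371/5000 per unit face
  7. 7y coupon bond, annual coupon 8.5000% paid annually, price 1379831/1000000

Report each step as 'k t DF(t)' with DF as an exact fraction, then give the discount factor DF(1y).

1 1 4847/5000
2 2 2417/2500
3 3 2393/2500
4 4 2359/2500
5 5 9057/10000
6 6 4371/5000
7 7 8317/10000
DF(1y) = 4847/5000 ≈ 0.969400

step 1 [1y] swap r/1=153/4847: DF=(1 − 153/4847·(0))/(1+153/4847) = 4847/5000 ≈ 0.969400
step 2 [2y] bond c/1=1/50: DF=(251381/250000 − 1/50·(0.969400))/(1+1/50) = 2417/2500 ≈ 0.966800
step 3 [3y] swap r/1=214/14467: DF=(1 − 214/14467·(0.969400+0.966800))/(1+214/14467) = 2393/2500 ≈ 0.957200
step 4 [4y] swap r/1=94/6395: DF=(1 − 94/6395·(0.969400+0.966800+0.957200))/(1+94/6395) = 2359/2500 ≈ 0.943600
step 5 [5y] swap r/1=943/47427: DF=(1 − 943/47427·(0.969400+0.966800+0.957200+0.943600))/(1+943/47427) = 9057/10000 ≈ 0.905700
step 6 [6y] zero: DF = P = 4371/5000 ≈ 0.874200
step 7 [7y] bond c/1=17/200: DF=(1379831/1000000 − 17/200·(0.969400+0.966800+0.957200+0.943600+0.905700+0.874200))/(1+17/200) = 8317/10000 ≈ 0.831700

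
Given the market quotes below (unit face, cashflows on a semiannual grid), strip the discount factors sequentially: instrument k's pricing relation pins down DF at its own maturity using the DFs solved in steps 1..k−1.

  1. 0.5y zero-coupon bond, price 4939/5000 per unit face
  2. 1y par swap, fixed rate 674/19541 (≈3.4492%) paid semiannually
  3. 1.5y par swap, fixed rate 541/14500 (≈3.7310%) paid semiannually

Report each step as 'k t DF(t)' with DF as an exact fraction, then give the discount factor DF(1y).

step 1 [0.5y] zero: DF = P = 4939/5000 ≈ 0.987800
step 2 [1y] swap r/2=337/19541: DF=(1 − 337/19541·(0.987800))/(1+337/19541) = 9663/10000 ≈ 0.966300
step 3 [1.5y] swap r/2=541/29000: DF=(1 − 541/29000·(0.987800+0.966300))/(1+541/29000) = 9459/10000 ≈ 0.945900

1 1/2 4939/5000
2 1 9663/10000
3 3/2 9459/10000
DF(1y) = 9663/10000 ≈ 0.966300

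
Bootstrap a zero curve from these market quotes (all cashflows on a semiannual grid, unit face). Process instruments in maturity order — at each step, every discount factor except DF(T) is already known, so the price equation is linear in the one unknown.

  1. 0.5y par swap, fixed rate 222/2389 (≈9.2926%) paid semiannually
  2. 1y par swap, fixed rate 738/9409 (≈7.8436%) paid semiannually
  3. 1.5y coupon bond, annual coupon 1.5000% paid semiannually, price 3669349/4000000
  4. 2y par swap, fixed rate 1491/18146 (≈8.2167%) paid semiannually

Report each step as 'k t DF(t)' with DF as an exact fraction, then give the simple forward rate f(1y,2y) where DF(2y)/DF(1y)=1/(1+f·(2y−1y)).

1 1/2 2389/2500
2 1 4631/5000
3 3/2 1793/2000
4 2 8509/10000
f(1y,2y) = ((4631/5000)/(8509/10000) − 1)/(1) = 753/8509 ≈ 8.8495%

step 1 [0.5y] swap r/2=111/2389: DF=(1 − 111/2389·(0))/(1+111/2389) = 2389/2500 ≈ 0.955600
step 2 [1y] swap r/2=369/9409: DF=(1 − 369/9409·(0.955600))/(1+369/9409) = 4631/5000 ≈ 0.926200
step 3 [1.5y] bond c/2=3/400: DF=(3669349/4000000 − 3/400·(0.955600+0.926200))/(1+3/400) = 1793/2000 ≈ 0.896500
step 4 [2y] swap r/2=1491/36292: DF=(1 − 1491/36292·(0.955600+0.926200+0.896500))/(1+1491/36292) = 8509/10000 ≈ 0.850900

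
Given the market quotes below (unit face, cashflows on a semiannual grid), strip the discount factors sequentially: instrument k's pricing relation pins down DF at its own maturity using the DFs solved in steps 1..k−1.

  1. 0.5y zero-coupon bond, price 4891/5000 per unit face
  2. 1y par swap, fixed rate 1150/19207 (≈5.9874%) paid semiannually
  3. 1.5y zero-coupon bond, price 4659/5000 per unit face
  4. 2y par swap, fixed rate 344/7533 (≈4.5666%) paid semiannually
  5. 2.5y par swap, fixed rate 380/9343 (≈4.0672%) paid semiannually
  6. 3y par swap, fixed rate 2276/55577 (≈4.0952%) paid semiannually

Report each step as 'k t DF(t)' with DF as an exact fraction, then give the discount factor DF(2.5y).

1 1/2 4891/5000
2 1 377/400
3 3/2 4659/5000
4 2 457/500
5 5/2 181/200
6 3 4431/5000
DF(2.5y) = 181/200 ≈ 0.905000

step 1 [0.5y] zero: DF = P = 4891/5000 ≈ 0.978200
step 2 [1y] swap r/2=575/19207: DF=(1 − 575/19207·(0.978200))/(1+575/19207) = 377/400 ≈ 0.942500
step 3 [1.5y] zero: DF = P = 4659/5000 ≈ 0.931800
step 4 [2y] swap r/2=172/7533: DF=(1 − 172/7533·(0.978200+0.942500+0.931800))/(1+172/7533) = 457/500 ≈ 0.914000
step 5 [2.5y] swap r/2=190/9343: DF=(1 − 190/9343·(0.978200+0.942500+0.931800+0.914000))/(1+190/9343) = 181/200 ≈ 0.905000
step 6 [3y] swap r/2=1138/55577: DF=(1 − 1138/55577·(0.978200+0.942500+0.931800+0.914000+0.905000))/(1+1138/55577) = 4431/5000 ≈ 0.886200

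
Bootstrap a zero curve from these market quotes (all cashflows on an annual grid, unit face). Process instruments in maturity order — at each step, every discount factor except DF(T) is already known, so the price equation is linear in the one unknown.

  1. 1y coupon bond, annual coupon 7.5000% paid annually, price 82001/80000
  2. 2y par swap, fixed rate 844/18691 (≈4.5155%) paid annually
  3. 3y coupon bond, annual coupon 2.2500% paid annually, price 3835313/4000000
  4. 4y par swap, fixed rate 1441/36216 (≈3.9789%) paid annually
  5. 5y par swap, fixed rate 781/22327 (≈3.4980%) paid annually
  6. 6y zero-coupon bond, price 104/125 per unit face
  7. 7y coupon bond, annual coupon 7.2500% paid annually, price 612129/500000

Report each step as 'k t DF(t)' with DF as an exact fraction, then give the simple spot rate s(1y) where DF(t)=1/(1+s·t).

step 1 [1y] bond c/1=3/40: DF=(82001/80000 − 3/40·(0))/(1+3/40) = 1907/2000 ≈ 0.953500
step 2 [2y] swap r/1=844/18691: DF=(1 − 844/18691·(0.953500))/(1+844/18691) = 2289/2500 ≈ 0.915600
step 3 [3y] bond c/1=9/400: DF=(3835313/4000000 − 9/400·(0.953500+0.915600))/(1+9/400) = 4483/5000 ≈ 0.896600
step 4 [4y] swap r/1=1441/36216: DF=(1 − 1441/36216·(0.953500+0.915600+0.896600))/(1+1441/36216) = 8559/10000 ≈ 0.855900
step 5 [5y] swap r/1=781/22327: DF=(1 − 781/22327·(0.953500+0.915600+0.896600+0.855900))/(1+781/22327) = 4219/5000 ≈ 0.843800
step 6 [6y] zero: DF = P = 104/125 ≈ 0.832000
step 7 [7y] bond c/1=29/400: DF=(612129/500000 − 29/400·(0.953500+0.915600+0.896600+0.855900+0.843800+0.832000))/(1+29/400) = 3917/5000 ≈ 0.783400

1 1 1907/2000
2 2 2289/2500
3 3 4483/5000
4 4 8559/10000
5 5 4219/5000
6 6 104/125
7 7 3917/5000
s(1y) = (1/(1907/2000) − 1)/(1) = 93/1907 ≈ 4.8768%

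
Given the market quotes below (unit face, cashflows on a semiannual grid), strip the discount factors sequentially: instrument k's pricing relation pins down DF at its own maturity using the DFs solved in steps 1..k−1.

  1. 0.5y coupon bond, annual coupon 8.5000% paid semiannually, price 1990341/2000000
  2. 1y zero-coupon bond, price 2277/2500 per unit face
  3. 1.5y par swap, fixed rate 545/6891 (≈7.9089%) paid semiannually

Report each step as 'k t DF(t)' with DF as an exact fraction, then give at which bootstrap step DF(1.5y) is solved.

1 1/2 4773/5000
2 1 2277/2500
3 3/2 891/1000
DF(1.5y) is solved at step 3

step 1 [0.5y] bond c/2=17/400: DF=(1990341/2000000 − 17/400·(0))/(1+17/400) = 4773/5000 ≈ 0.954600
step 2 [1y] zero: DF = P = 2277/2500 ≈ 0.910800
step 3 [1.5y] swap r/2=545/13782: DF=(1 − 545/13782·(0.954600+0.910800))/(1+545/13782) = 891/1000 ≈ 0.891000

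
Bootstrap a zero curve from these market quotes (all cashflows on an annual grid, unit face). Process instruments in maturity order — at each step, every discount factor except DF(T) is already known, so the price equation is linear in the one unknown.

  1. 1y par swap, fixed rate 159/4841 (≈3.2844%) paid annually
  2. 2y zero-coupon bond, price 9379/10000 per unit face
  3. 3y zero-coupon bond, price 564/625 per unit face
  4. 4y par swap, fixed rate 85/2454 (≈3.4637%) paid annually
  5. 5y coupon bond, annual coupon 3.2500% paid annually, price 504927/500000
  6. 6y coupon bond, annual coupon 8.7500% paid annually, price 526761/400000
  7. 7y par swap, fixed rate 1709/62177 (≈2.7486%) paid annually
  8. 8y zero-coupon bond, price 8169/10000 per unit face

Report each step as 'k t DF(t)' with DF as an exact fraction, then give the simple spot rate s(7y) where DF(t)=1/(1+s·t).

step 1 [1y] swap r/1=159/4841: DF=(1 − 159/4841·(0))/(1+159/4841) = 4841/5000 ≈ 0.968200
step 2 [2y] zero: DF = P = 9379/10000 ≈ 0.937900
step 3 [3y] zero: DF = P = 564/625 ≈ 0.902400
step 4 [4y] swap r/1=85/2454: DF=(1 − 85/2454·(0.968200+0.937900+0.902400))/(1+85/2454) = 349/400 ≈ 0.872500
step 5 [5y] bond c/1=13/400: DF=(504927/500000 − 13/400·(0.968200+0.937900+0.902400+0.872500))/(1+13/400) = 4311/5000 ≈ 0.862200
step 6 [6y] bond c/1=7/80: DF=(526761/400000 − 7/80·(0.968200+0.937900+0.902400+0.872500+0.862200))/(1+7/80) = 4227/5000 ≈ 0.845400
step 7 [7y] swap r/1=1709/62177: DF=(1 − 1709/62177·(0.968200+0.937900+0.902400+0.872500+0.862200+0.845400))/(1+1709/62177) = 8291/10000 ≈ 0.829100
step 8 [8y] zero: DF = P = 8169/10000 ≈ 0.816900

1 1 4841/5000
2 2 9379/10000
3 3 564/625
4 4 349/400
5 5 4311/5000
6 6 4227/5000
7 7 8291/10000
8 8 8169/10000
s(7y) = (1/(8291/10000) − 1)/(7) = 1709/58037 ≈ 2.9447%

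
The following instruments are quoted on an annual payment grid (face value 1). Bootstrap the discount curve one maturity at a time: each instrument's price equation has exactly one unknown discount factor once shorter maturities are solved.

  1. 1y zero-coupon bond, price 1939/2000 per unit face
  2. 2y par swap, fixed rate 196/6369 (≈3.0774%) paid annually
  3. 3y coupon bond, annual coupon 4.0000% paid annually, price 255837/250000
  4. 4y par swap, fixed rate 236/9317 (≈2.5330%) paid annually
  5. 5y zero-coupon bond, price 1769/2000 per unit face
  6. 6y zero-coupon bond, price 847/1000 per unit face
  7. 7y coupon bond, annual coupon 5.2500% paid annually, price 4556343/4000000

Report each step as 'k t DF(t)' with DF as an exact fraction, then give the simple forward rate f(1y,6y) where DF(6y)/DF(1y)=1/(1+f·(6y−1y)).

step 1 [1y] zero: DF = P = 1939/2000 ≈ 0.969500
step 2 [2y] swap r/1=196/6369: DF=(1 − 196/6369·(0.969500))/(1+196/6369) = 2353/2500 ≈ 0.941200
step 3 [3y] bond c/1=1/25: DF=(255837/250000 − 1/25·(0.969500+0.941200))/(1+1/25) = 1821/2000 ≈ 0.910500
step 4 [4y] swap r/1=236/9317: DF=(1 − 236/9317·(0.969500+0.941200+0.910500))/(1+236/9317) = 566/625 ≈ 0.905600
step 5 [5y] zero: DF = P = 1769/2000 ≈ 0.884500
step 6 [6y] zero: DF = P = 847/1000 ≈ 0.847000
step 7 [7y] bond c/1=21/400: DF=(4556343/4000000 − 21/400·(0.969500+0.941200+0.910500+0.905600+0.884500+0.847000))/(1+21/400) = 81/100 ≈ 0.810000

1 1 1939/2000
2 2 2353/2500
3 3 1821/2000
4 4 566/625
5 5 1769/2000
6 6 847/1000
7 7 81/100
f(1y,6y) = ((1939/2000)/(847/1000) − 1)/(5) = 7/242 ≈ 2.8926%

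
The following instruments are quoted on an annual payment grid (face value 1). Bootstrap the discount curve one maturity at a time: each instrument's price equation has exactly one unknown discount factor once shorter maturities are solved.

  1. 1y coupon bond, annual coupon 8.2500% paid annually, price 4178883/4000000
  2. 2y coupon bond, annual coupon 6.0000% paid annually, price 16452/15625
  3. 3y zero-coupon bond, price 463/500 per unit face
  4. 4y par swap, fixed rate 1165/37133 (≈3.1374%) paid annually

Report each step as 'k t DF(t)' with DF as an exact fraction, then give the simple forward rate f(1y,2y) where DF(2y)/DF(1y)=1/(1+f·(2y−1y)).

1 1 9651/10000
2 2 9387/10000
3 3 463/500
4 4 1767/2000
f(1y,2y) = ((9651/10000)/(9387/10000) − 1)/(1) = 88/3129 ≈ 2.8124%

step 1 [1y] bond c/1=33/400: DF=(4178883/4000000 − 33/400·(0))/(1+33/400) = 9651/10000 ≈ 0.965100
step 2 [2y] bond c/1=3/50: DF=(16452/15625 − 3/50·(0.965100))/(1+3/50) = 9387/10000 ≈ 0.938700
step 3 [3y] zero: DF = P = 463/500 ≈ 0.926000
step 4 [4y] swap r/1=1165/37133: DF=(1 − 1165/37133·(0.965100+0.938700+0.926000))/(1+1165/37133) = 1767/2000 ≈ 0.883500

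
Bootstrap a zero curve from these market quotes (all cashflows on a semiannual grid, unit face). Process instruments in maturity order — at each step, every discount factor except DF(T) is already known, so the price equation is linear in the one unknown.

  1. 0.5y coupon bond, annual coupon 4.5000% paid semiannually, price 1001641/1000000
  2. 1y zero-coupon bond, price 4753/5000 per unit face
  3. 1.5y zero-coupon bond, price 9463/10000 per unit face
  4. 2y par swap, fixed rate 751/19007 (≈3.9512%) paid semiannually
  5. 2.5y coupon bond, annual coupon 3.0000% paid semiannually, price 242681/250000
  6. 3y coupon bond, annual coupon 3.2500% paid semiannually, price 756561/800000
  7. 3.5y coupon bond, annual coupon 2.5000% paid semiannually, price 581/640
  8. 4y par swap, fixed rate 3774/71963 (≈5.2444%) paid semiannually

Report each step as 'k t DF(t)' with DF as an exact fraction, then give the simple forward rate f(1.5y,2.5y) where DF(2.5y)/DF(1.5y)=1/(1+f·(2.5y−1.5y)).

1 1/2 2449/2500
2 1 4753/5000
3 3/2 9463/10000
4 2 9249/10000
5 5/2 4501/5000
6 3 4277/5000
7 7/2 207/250
8 4 8113/10000
f(1.5y,2.5y) = ((9463/10000)/(4501/5000) − 1)/(1) = 461/9002 ≈ 5.1211%

step 1 [0.5y] bond c/2=9/400: DF=(1001641/1000000 − 9/400·(0))/(1+9/400) = 2449/2500 ≈ 0.979600
step 2 [1y] zero: DF = P = 4753/5000 ≈ 0.950600
step 3 [1.5y] zero: DF = P = 9463/10000 ≈ 0.946300
step 4 [2y] swap r/2=751/38014: DF=(1 − 751/38014·(0.979600+0.950600+0.946300))/(1+751/38014) = 9249/10000 ≈ 0.924900
step 5 [2.5y] bond c/2=3/200: DF=(242681/250000 − 3/200·(0.979600+0.950600+0.946300+0.924900))/(1+3/200) = 4501/5000 ≈ 0.900200
step 6 [3y] bond c/2=13/800: DF=(756561/800000 − 13/800·(0.979600+0.950600+0.946300+0.924900+0.900200))/(1+13/800) = 4277/5000 ≈ 0.855400
step 7 [3.5y] bond c/2=1/80: DF=(581/640 − 1/80·(0.979600+0.950600+0.946300+0.924900+0.900200+0.855400))/(1+1/80) = 207/250 ≈ 0.828000
step 8 [4y] swap r/2=1887/71963: DF=(1 − 1887/71963·(0.979600+0.950600+0.946300+0.924900+0.900200+0.855400+0.828000))/(1+1887/71963) = 8113/10000 ≈ 0.811300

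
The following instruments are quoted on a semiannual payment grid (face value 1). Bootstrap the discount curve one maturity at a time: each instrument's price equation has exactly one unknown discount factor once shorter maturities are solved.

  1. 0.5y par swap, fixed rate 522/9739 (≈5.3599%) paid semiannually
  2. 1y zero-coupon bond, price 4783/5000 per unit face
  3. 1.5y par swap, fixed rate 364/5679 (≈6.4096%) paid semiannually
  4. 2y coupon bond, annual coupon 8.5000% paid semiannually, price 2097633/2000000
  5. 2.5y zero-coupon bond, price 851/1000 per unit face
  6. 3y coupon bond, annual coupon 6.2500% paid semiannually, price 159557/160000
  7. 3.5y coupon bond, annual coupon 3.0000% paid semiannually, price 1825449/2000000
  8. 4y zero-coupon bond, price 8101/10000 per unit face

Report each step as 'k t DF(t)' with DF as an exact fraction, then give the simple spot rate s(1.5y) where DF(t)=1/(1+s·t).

step 1 [0.5y] swap r/2=261/9739: DF=(1 − 261/9739·(0))/(1+261/9739) = 9739/10000 ≈ 0.973900
step 2 [1y] zero: DF = P = 4783/5000 ≈ 0.956600
step 3 [1.5y] swap r/2=182/5679: DF=(1 − 182/5679·(0.973900+0.956600))/(1+182/5679) = 909/1000 ≈ 0.909000
step 4 [2y] bond c/2=17/400: DF=(2097633/2000000 − 17/400·(0.973900+0.956600+0.909000))/(1+17/400) = 8903/10000 ≈ 0.890300
step 5 [2.5y] zero: DF = P = 851/1000 ≈ 0.851000
step 6 [3y] bond c/2=1/32: DF=(159557/160000 − 1/32·(0.973900+0.956600+0.909000+0.890300+0.851000))/(1+1/32) = 4141/5000 ≈ 0.828200
step 7 [3.5y] bond c/2=3/200: DF=(1825449/2000000 − 3/200·(0.973900+0.956600+0.909000+0.890300+0.851000+0.828200))/(1+3/200) = 8193/10000 ≈ 0.819300
step 8 [4y] zero: DF = P = 8101/10000 ≈ 0.810100

1 1/2 9739/10000
2 1 4783/5000
3 3/2 909/1000
4 2 8903/10000
5 5/2 851/1000
6 3 4141/5000
7 7/2 8193/10000
8 4 8101/10000
s(1.5y) = (1/(909/1000) − 1)/(3/2) = 182/2727 ≈ 6.6740%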